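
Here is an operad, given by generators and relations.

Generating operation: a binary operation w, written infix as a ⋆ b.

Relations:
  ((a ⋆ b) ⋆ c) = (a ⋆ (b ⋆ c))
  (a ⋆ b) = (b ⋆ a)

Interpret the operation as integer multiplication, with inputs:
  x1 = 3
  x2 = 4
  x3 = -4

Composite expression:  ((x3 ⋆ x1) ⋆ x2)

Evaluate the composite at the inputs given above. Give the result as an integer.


-48

(x3 ⋆ x1) = -12
((x3 ⋆ x1) ⋆ x2) = -48


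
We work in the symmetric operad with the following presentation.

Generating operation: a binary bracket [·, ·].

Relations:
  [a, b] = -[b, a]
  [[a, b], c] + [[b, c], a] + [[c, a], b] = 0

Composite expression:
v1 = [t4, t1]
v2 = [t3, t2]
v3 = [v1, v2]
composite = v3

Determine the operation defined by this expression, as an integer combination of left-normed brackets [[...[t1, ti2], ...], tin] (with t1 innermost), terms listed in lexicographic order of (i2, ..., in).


[[[t1, t4], t2], t3] - [[[t1, t4], t3], t2]

A multilinear Lie element is pinned by t1-initial words (t1 innermost).
Composite bracket: [[t4, t1], [t3, t2]]
Expanding via [a, b] = ab - ba: 8 signed words (2^3 = 8).
Collect the words opening with t1:
  sign of t1t4t2t3 is +1, so it contributes +[[[t1, t4], t2], t3]
  sign of t1t4t3t2 is -1, so it contributes -[[[t1, t4], t3], t2]


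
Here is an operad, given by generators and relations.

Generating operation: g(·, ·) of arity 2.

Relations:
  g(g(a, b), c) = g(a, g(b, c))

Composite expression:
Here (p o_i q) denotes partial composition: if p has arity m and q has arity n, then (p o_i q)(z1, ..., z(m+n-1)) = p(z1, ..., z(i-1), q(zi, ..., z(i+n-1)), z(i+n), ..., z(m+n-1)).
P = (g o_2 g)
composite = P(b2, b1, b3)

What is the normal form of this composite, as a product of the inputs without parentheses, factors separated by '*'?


b2 * b1 * b3

Every regrouping of g is equal, so read the b-inputs in written order.
g(b1, b3) reduces to b1 * b3
g(b2, g(b1, b3)) reduces to b2 * b1 * b3


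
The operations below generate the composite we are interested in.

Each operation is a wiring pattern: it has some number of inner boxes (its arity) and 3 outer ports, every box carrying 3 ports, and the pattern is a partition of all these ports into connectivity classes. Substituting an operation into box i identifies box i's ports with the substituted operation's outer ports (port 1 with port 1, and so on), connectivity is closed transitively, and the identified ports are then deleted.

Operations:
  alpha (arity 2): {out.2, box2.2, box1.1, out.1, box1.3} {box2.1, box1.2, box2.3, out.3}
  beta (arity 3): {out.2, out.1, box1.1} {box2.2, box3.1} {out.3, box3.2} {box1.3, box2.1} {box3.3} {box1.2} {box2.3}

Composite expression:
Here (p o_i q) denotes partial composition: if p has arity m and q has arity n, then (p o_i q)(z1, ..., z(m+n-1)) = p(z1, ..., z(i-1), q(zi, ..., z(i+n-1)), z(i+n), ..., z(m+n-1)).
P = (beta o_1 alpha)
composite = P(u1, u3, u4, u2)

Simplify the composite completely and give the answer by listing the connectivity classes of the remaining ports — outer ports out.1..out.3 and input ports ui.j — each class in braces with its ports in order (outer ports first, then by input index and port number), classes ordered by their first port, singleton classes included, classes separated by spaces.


Two ports join when wires chain via beta-identified ports.
stage alpha: inputs (u1, u3), connectivity {out.1, out.2, u1.1, u1.3, u3.2} {out.3, u1.2, u3.1, u3.3}, out.j its boundary
stage beta: inputs (u1, u3, u4, u2), connectivity {out.1, out.2, u1.1, u1.3, u3.2} {out.3, u2.2} {u1.2, u3.1, u3.3, u4.1} {u2.1, u4.2} {u2.3} {u4.3}, out.j its boundary

{out.1, out.2, u1.1, u1.3, u3.2} {out.3, u2.2} {u1.2, u3.1, u3.3, u4.1} {u2.1, u4.2} {u2.3} {u4.3}


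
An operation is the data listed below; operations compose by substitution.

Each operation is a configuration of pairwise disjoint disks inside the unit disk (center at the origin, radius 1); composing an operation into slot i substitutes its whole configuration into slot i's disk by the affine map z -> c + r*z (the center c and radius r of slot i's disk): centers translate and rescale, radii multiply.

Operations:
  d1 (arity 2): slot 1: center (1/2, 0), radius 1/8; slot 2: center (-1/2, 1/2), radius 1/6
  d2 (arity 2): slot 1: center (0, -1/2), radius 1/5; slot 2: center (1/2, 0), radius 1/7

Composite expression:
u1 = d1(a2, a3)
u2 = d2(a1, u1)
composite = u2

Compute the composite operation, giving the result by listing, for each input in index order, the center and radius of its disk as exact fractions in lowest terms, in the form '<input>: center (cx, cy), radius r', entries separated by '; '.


Nesting under d2 composes maps z -> c + r*z down each a-path.
for a1, the 1-step affine chain lands on center (0, -1/2), radius 1/5
for a2, the 2-step affine chain lands on center (4/7, 0), radius 1/56
for a3, the 2-step affine chain lands on center (3/7, 1/14), radius 1/42

a1: center (0, -1/2), radius 1/5; a2: center (4/7, 0), radius 1/56; a3: center (3/7, 1/14), radius 1/42


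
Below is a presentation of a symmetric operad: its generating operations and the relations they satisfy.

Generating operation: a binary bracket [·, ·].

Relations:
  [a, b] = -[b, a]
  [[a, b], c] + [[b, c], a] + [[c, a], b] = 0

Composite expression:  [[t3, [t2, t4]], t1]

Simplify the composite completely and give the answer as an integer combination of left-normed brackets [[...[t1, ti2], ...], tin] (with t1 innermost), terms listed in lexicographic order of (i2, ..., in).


[[[t1, t2], t4], t3] - [[[t1, t3], t2], t4] + [[[t1, t3], t4], t2] - [[[t1, t4], t2], t3]

Antisymmetry and Jacobi reduce to t1-anchored left-normed brackets.
Composite bracket: [[t3, [t2, t4]], t1]
The bracket unfolds into 8 signed words via [a, b] = ab - ba (2^3 = 8).
Collect the words opening with t1:
  t1t2t4t3 appears with sign +1, giving the term +[[[t1, t2], t4], t3]
  t1t3t2t4 appears with sign -1, giving the term -[[[t1, t3], t2], t4]
  t1t3t4t2 appears with sign +1, giving the term +[[[t1, t3], t4], t2]
  t1t4t2t3 appears with sign -1, giving the term -[[[t1, t4], t2], t3]


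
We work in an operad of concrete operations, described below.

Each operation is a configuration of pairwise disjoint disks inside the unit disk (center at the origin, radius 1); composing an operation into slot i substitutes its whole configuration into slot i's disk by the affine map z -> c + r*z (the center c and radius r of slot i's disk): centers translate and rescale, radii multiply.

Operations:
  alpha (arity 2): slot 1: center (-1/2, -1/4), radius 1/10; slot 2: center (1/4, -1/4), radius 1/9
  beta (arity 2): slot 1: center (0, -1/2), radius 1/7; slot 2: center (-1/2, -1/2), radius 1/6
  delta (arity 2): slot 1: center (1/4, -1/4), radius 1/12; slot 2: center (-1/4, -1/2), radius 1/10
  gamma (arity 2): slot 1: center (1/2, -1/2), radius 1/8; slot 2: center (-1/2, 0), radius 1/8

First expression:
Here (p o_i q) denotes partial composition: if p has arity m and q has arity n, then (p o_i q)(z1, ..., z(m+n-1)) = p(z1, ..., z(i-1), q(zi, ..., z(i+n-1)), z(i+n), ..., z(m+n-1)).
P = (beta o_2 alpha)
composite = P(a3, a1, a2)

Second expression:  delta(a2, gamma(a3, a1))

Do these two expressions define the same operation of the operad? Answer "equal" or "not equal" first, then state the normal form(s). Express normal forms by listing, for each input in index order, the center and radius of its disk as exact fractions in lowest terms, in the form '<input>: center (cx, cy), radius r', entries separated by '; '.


not equal; first: a1: center (-7/12, -13/24), radius 1/60; a2: center (-11/24, -13/24), radius 1/54; a3: center (0, -1/2), radius 1/7; second: a1: center (-3/10, -1/2), radius 1/80; a2: center (1/4, -1/4), radius 1/12; a3: center (-1/5, -11/20), radius 1/80

The first expression, normalized: a1: center (-7/12, -13/24), radius 1/60; a2: center (-11/24, -13/24), radius 1/54; a3: center (0, -1/2), radius 1/7
The second expression, normalized: a1: center (-3/10, -1/2), radius 1/80; a2: center (1/4, -1/4), radius 1/12; a3: center (-1/5, -11/20), radius 1/80
The forms do not match — not equal.


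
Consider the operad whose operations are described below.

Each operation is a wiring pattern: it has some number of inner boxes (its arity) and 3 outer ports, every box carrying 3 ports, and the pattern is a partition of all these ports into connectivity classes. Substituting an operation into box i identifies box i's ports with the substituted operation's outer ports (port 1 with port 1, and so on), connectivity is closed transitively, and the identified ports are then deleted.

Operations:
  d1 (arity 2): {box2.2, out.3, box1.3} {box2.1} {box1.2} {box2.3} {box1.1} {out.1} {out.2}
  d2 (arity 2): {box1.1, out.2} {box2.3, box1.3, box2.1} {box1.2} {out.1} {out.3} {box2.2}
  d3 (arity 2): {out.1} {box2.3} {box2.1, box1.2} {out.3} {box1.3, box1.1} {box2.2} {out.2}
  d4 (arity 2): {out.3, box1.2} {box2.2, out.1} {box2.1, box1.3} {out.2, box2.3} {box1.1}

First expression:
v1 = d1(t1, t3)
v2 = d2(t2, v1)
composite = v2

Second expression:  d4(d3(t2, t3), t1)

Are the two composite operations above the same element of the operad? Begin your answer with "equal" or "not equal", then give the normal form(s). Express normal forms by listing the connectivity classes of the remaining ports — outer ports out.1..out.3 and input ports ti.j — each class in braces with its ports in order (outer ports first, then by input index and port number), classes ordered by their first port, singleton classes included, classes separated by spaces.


not equal: they reduce to {out.1} {out.2, t2.1} {out.3} {t1.1} {t1.2} {t1.3, t2.3, t3.2} {t2.2} {t3.1} {t3.3} and {out.1, t1.2} {out.2, t1.3} {out.3} {t1.1} {t2.1, t2.3} {t2.2, t3.1} {t3.2} {t3.3}

The first composite normalizes to {out.1} {out.2, t2.1} {out.3} {t1.1} {t1.2} {t1.3, t2.3, t3.2} {t2.2} {t3.1} {t3.3}
The second composite normalizes to {out.1, t1.2} {out.2, t1.3} {out.3} {t1.1} {t2.1, t2.3} {t2.2, t3.1} {t3.2} {t3.3}
The forms do not match — not equal.


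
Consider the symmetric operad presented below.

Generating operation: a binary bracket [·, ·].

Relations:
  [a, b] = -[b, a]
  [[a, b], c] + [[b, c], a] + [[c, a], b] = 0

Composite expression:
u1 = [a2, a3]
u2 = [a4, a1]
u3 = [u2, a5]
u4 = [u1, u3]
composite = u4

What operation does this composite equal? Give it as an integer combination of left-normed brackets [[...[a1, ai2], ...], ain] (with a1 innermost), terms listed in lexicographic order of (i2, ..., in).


[[[[a1, a4], a5], a2], a3] - [[[[a1, a4], a5], a3], a2]

A multilinear Lie element is pinned by a1-initial words (a1 innermost).
Composite bracket: [[a2, a3], [[a4, a1], a5]]
Under [a, b] = ab - ba we get 16 signed associative words (2^4 = 16).
Only words starting with a1 matter:
  word a1a4a5a2a3 has sign +1, contributing +[[[[a1, a4], a5], a2], a3]
  word a1a4a5a3a2 has sign -1, contributing -[[[[a1, a4], a5], a3], a2]


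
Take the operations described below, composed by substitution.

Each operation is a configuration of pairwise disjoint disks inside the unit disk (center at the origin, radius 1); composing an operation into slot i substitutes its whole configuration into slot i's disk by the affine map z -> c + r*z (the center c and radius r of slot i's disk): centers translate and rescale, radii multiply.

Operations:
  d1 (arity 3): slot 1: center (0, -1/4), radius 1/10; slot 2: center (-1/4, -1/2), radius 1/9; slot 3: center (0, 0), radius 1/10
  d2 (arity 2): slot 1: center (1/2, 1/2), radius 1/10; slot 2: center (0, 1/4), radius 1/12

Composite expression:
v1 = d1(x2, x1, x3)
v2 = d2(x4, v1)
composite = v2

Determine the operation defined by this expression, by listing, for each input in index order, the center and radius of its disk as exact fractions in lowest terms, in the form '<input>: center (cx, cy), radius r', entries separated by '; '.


x1: center (-1/48, 5/24), radius 1/108; x2: center (0, 11/48), radius 1/120; x3: center (0, 1/4), radius 1/120; x4: center (1/2, 1/2), radius 1/10

Affine substitution under d2: radii multiply and x-centers shift.
input x4: applying the 1 nested substitution gives center (1/2, 1/2), radius 1/10
input x2: applying the 2 nested substitutions gives center (0, 11/48), radius 1/120
input x1: applying the 2 nested substitutions gives center (-1/48, 5/24), radius 1/108
input x3: applying the 2 nested substitutions gives center (0, 1/4), radius 1/120


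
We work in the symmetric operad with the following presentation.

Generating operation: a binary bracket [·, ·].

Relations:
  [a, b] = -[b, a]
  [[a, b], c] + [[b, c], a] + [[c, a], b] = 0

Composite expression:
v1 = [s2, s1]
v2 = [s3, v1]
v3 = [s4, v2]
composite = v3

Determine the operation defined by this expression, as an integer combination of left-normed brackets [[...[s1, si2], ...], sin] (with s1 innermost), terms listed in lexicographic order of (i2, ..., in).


-[[[s1, s2], s3], s4]

Skip Jacobi rewriting: expand, keep s1-initial words, read off terms.
Composite bracket: [s4, [s3, [s2, s1]]]
Under [a, b] = ab - ba we get 8 signed associative words (2^3 = 8).
Coefficients come from the s1-initial words:
  the word s1s2s3s4 carries sign -1 and contributes -[[[s1, s2], s3], s4]


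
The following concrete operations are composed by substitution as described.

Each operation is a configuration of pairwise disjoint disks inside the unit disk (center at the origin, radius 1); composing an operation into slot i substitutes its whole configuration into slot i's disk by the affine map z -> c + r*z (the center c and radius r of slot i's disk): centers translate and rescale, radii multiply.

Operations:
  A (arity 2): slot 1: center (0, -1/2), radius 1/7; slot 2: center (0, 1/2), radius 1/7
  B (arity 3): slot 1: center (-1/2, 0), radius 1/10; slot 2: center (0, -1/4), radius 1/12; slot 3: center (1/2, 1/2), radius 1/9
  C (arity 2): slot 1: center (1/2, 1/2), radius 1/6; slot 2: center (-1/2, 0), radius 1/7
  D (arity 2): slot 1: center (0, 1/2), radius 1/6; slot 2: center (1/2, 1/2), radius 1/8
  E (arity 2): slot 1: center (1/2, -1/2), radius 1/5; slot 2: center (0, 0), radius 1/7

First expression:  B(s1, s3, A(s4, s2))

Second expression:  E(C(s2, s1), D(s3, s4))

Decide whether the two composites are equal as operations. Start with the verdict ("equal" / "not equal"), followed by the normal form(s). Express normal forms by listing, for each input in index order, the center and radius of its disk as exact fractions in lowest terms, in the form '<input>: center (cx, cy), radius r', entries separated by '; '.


not equal; first: s1: center (-1/2, 0), radius 1/10; s2: center (1/2, 5/9), radius 1/63; s3: center (0, -1/4), radius 1/12; s4: center (1/2, 4/9), radius 1/63; second: s1: center (2/5, -1/2), radius 1/35; s2: center (3/5, -2/5), radius 1/30; s3: center (0, 1/14), radius 1/42; s4: center (1/14, 1/14), radius 1/56

Normal form of the first expression: s1: center (-1/2, 0), radius 1/10; s2: center (1/2, 5/9), radius 1/63; s3: center (0, -1/4), radius 1/12; s4: center (1/2, 4/9), radius 1/63
Normal form of the second expression: s1: center (2/5, -1/2), radius 1/35; s2: center (3/5, -2/5), radius 1/30; s3: center (0, 1/14), radius 1/42; s4: center (1/14, 1/14), radius 1/56
The normal forms differ: not equal.


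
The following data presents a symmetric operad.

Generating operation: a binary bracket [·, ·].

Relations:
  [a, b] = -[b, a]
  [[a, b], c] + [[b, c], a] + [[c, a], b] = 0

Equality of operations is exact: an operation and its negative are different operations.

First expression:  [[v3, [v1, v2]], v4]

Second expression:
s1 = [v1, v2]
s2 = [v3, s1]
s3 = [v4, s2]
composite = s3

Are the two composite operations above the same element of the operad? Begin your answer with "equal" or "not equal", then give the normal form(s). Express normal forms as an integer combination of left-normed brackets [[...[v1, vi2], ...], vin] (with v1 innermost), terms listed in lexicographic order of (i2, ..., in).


not equal; the first gives -[[[v1, v2], v3], v4] and the second [[[v1, v2], v3], v4]

The first expression, normalized: -[[[v1, v2], v3], v4]
The second expression, normalized: [[[v1, v2], v3], v4]
Different reductions; not equal.


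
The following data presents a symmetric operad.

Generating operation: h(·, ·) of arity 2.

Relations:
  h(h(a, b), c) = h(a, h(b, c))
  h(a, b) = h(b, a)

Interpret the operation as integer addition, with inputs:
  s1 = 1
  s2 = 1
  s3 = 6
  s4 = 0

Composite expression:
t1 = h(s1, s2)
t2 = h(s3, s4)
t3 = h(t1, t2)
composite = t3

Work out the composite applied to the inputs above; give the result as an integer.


8

h(s1, s2) = 2
h(s3, s4) = 6
h(h(s1, s2), h(s3, s4)) = 8


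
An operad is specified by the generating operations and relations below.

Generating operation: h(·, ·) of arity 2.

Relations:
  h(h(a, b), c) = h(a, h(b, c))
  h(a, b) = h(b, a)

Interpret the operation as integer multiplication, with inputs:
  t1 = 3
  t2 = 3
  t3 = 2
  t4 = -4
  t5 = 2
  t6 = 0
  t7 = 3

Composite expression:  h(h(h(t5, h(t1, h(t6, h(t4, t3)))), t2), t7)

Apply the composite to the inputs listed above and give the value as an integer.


0

h(t4, t3) = -8
h(t6, h(t4, t3)) = 0
h(t1, h(t6, h(t4, t3))) = 0
h(t5, h(t1, h(t6, h(t4, t3)))) = 0
h(h(t5, h(t1, h(t6, h(t4, t3)))), t2) = 0
h(h(h(t5, h(t1, h(t6, h(t4, t3)))), t2), t7) = 0


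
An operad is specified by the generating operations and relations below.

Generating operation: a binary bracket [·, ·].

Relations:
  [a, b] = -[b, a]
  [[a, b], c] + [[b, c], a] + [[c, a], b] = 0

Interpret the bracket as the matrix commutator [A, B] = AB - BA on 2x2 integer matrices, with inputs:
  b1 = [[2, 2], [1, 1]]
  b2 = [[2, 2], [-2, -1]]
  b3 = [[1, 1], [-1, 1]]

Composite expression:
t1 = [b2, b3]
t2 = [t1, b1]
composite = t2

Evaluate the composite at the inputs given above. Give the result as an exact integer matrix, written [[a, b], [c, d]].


[[-3, -3], [3, 3]]

[b2, b3] = [[0, 3], [3, 0]]
[[b2, b3], b1] = [[-3, -3], [3, 3]]


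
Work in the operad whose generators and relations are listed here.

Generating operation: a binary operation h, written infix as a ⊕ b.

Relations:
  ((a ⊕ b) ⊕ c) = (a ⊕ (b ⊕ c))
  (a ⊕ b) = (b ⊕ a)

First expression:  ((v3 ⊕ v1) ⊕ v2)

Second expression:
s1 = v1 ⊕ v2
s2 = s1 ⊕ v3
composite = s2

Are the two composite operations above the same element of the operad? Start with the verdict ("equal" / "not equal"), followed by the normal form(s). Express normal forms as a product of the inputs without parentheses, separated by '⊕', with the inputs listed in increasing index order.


equal — both sides give v1 ⊕ v2 ⊕ v3

Reducing the first expression gives v1 ⊕ v2 ⊕ v3
Reducing the second expression gives v1 ⊕ v2 ⊕ v3
Identical normal forms: equal.


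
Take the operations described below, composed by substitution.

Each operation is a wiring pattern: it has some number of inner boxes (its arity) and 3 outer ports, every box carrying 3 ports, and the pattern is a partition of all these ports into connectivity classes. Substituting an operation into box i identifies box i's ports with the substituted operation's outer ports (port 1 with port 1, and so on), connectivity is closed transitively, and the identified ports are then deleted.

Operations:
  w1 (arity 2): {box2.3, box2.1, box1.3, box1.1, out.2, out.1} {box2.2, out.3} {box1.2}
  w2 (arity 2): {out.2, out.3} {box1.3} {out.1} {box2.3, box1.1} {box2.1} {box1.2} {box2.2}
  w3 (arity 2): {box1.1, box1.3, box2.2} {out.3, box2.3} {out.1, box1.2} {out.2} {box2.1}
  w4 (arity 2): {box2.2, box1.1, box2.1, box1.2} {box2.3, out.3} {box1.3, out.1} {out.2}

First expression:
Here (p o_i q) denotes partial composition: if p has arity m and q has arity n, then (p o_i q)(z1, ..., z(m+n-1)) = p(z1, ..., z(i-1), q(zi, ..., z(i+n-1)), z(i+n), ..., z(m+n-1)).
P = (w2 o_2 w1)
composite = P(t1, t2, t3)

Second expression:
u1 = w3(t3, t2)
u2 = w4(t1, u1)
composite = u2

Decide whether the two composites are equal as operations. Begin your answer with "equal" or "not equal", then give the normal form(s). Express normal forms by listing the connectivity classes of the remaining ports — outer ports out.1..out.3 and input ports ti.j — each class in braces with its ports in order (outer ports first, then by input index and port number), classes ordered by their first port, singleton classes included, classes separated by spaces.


not equal: they reduce to {out.1} {out.2, out.3} {t1.1, t3.2} {t1.2} {t1.3} {t2.1, t2.3, t3.1, t3.3} {t2.2} and {out.1, t1.3} {out.2} {out.3, t2.3} {t1.1, t1.2, t3.2} {t2.1} {t2.2, t3.1, t3.3}

In normal form, the first expression is {out.1} {out.2, out.3} {t1.1, t3.2} {t1.2} {t1.3} {t2.1, t2.3, t3.1, t3.3} {t2.2}
In normal form, the second expression is {out.1, t1.3} {out.2} {out.3, t2.3} {t1.1, t1.2, t3.2} {t2.1} {t2.2, t3.1, t3.3}
No match — not equal.


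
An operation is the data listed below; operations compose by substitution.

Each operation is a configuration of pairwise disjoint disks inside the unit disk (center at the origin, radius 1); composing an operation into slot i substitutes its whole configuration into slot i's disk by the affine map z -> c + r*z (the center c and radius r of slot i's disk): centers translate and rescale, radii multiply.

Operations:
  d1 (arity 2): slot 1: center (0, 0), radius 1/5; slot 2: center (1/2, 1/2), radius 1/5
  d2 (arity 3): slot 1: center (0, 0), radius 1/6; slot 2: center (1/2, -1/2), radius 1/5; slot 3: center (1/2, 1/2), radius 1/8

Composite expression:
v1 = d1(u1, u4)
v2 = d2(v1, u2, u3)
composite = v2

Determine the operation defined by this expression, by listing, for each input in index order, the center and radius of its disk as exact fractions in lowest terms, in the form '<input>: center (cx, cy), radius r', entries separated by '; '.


u1: center (0, 0), radius 1/30; u2: center (1/2, -1/2), radius 1/5; u3: center (1/2, 1/2), radius 1/8; u4: center (1/12, 1/12), radius 1/30

Affine substitution under d2: radii multiply and u-centers shift.
input u1: composing its 2 substitution steps yields center (0, 0), radius 1/30
input u4: composing its 2 substitution steps yields center (1/12, 1/12), radius 1/30
input u2: composing its 1 substitution step yields center (1/2, -1/2), radius 1/5
input u3: composing its 1 substitution step yields center (1/2, 1/2), radius 1/8


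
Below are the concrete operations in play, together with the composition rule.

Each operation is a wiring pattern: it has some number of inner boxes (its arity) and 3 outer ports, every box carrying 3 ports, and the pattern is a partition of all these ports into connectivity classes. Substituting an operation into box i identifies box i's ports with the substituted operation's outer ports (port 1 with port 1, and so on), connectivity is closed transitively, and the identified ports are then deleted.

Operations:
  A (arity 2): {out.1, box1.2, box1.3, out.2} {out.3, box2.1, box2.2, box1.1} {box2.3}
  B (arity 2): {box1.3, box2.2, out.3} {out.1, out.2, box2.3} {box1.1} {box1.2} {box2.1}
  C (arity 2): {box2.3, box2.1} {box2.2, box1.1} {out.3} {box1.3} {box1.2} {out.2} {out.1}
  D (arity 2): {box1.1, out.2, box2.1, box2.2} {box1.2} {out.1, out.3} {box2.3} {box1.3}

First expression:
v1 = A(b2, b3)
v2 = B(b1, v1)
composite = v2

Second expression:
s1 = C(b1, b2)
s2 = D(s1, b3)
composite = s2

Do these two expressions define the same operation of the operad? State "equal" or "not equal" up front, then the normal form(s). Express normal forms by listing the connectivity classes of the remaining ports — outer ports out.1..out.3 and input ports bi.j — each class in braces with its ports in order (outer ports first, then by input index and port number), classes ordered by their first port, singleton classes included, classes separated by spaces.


not equal — first {out.1, out.2, b2.1, b3.1, b3.2} {out.3, b1.3, b2.2, b2.3} {b1.1} {b1.2} {b3.3}, second {out.1, out.3} {out.2, b3.1, b3.2} {b1.1, b2.2} {b1.2} {b1.3} {b2.1, b2.3} {b3.3}

The first expression, normalized: {out.1, out.2, b2.1, b3.1, b3.2} {out.3, b1.3, b2.2, b2.3} {b1.1} {b1.2} {b3.3}
The second expression, normalized: {out.1, out.3} {out.2, b3.1, b3.2} {b1.1, b2.2} {b1.2} {b1.3} {b2.1, b2.3} {b3.3}
Different reductions; not equal.


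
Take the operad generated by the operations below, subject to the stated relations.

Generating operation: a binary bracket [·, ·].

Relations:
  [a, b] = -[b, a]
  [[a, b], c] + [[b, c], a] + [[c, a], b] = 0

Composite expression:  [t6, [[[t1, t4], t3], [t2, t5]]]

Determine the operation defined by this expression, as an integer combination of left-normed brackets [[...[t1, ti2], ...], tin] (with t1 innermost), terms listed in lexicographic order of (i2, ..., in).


-[[[[[t1, t4], t3], t2], t5], t6] + [[[[[t1, t4], t3], t5], t2], t6]

A multilinear Lie element is pinned by t1-initial words (t1 innermost).
Composite bracket: [t6, [[[t1, t4], t3], [t2, t5]]]
Each bracket splits as ab - ba, giving 32 signed words (2^5 = 32).
Only words starting with t1 matter:
  t1t4t3t2t5t6 appears with sign -1, giving the term -[[[[[t1, t4], t3], t2], t5], t6]
  t1t4t3t5t2t6 appears with sign +1, giving the term +[[[[[t1, t4], t3], t5], t2], t6]


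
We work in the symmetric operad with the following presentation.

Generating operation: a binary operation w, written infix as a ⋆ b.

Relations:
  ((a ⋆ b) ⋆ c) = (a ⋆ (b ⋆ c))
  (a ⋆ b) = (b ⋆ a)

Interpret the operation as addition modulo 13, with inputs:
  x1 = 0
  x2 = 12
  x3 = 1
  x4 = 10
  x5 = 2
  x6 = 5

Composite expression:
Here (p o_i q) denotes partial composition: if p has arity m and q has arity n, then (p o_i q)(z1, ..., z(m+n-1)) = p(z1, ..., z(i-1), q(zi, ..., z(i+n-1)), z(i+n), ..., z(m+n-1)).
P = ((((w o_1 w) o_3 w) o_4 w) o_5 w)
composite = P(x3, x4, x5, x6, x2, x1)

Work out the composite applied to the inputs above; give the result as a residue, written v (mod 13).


4 (mod 13)

(x3 ⋆ x4) = 11
(x2 ⋆ x1) = 12
(x6 ⋆ (x2 ⋆ x1)) = 4
(x5 ⋆ (x6 ⋆ (x2 ⋆ x1))) = 6
((x3 ⋆ x4) ⋆ (x5 ⋆ (x6 ⋆ (x2 ⋆ x1)))) = 4


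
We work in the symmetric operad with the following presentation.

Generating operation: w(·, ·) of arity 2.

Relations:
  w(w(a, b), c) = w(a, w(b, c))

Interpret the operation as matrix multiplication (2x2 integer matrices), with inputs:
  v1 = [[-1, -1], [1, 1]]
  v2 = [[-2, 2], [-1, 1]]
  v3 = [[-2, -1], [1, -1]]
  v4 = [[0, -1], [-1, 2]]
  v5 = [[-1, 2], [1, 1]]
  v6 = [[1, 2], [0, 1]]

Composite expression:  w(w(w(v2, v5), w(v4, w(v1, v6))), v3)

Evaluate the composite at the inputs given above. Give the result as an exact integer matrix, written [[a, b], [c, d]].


[[-10, 40], [-5, 20]]

w(v2, v5) = [[4, -2], [2, -1]]
w(v1, v6) = [[-1, -3], [1, 3]]
w(v4, w(v1, v6)) = [[-1, -3], [3, 9]]
w(w(v2, v5), w(v4, w(v1, v6))) = [[-10, -30], [-5, -15]]
w(w(w(v2, v5), w(v4, w(v1, v6))), v3) = [[-10, 40], [-5, 20]]


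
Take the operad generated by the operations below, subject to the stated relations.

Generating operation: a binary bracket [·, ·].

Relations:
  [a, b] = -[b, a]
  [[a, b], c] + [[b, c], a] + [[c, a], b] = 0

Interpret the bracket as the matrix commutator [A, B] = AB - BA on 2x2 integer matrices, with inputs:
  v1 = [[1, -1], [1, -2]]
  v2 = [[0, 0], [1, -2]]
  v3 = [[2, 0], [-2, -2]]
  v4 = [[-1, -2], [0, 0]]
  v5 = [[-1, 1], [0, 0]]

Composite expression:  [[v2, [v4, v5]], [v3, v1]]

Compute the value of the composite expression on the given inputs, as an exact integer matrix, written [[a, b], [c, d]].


[v4, v5] = [[0, -3], [0, 0]]
[v2, [v4, v5]] = [[3, -6], [0, -3]]
[v3, v1] = [[-2, -4], [-10, 2]]
[[v2, [v4, v5]], [v3, v1]] = [[60, -48], [60, -60]]

[[60, -48], [60, -60]]


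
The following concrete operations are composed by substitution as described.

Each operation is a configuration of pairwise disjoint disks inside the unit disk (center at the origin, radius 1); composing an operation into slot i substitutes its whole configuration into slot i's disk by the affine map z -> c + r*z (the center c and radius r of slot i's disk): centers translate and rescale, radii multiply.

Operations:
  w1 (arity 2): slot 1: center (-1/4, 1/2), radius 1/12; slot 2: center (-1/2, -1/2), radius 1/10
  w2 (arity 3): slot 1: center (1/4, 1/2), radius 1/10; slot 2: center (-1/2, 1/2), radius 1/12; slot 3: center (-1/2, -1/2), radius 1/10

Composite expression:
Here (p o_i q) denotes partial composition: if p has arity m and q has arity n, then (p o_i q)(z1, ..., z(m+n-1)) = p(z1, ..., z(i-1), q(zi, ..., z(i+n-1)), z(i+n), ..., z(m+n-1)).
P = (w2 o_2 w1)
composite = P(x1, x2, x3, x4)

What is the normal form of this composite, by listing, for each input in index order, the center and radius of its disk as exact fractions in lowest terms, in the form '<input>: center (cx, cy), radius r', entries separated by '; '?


Nesting under w2 composes maps z -> c + r*z down each x-path.
x1: after 1 affine step, its disk has center (1/4, 1/2), radius 1/10
x2: after 2 affine steps, its disk has center (-25/48, 13/24), radius 1/144
x3: after 2 affine steps, its disk has center (-13/24, 11/24), radius 1/120
x4: after 1 affine step, its disk has center (-1/2, -1/2), radius 1/10

x1: center (1/4, 1/2), radius 1/10; x2: center (-25/48, 13/24), radius 1/144; x3: center (-13/24, 11/24), radius 1/120; x4: center (-1/2, -1/2), radius 1/10


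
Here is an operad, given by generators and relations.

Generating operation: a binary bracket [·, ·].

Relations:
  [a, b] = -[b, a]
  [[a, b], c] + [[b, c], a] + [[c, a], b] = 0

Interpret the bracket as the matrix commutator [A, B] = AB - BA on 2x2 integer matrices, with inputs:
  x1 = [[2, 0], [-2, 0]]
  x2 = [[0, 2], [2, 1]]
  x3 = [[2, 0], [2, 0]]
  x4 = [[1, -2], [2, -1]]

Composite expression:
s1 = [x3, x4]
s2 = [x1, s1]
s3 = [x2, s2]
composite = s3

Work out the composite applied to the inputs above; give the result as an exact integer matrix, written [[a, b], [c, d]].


[[-16, 40], [-48, 16]]

[x3, x4] = [[4, -4], [0, -4]]
[x1, [x3, x4]] = [[-8, -8], [-16, 8]]
[x2, [x1, [x3, x4]]] = [[-16, 40], [-48, 16]]


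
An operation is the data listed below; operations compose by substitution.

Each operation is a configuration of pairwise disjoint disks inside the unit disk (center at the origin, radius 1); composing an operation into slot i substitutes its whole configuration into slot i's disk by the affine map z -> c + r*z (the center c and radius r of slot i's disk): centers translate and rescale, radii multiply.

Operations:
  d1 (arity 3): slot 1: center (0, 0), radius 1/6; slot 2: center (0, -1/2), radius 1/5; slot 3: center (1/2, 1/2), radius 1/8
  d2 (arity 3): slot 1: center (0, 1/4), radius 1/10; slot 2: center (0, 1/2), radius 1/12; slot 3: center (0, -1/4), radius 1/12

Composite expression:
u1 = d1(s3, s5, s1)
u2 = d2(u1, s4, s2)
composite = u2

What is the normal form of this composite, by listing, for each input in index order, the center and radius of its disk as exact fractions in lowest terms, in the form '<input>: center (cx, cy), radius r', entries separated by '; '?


s1: center (1/20, 3/10), radius 1/80; s2: center (0, -1/4), radius 1/12; s3: center (0, 1/4), radius 1/60; s4: center (0, 1/2), radius 1/12; s5: center (0, 1/5), radius 1/50

Nesting under d2 composes maps z -> c + r*z down each s-path.
tracing s3 down its 2-map path: center (0, 1/4), radius 1/60
tracing s5 down its 2-map path: center (0, 1/5), radius 1/50
tracing s1 down its 2-map path: center (1/20, 3/10), radius 1/80
tracing s4 down its 1-map path: center (0, 1/2), radius 1/12
tracing s2 down its 1-map path: center (0, -1/4), radius 1/12


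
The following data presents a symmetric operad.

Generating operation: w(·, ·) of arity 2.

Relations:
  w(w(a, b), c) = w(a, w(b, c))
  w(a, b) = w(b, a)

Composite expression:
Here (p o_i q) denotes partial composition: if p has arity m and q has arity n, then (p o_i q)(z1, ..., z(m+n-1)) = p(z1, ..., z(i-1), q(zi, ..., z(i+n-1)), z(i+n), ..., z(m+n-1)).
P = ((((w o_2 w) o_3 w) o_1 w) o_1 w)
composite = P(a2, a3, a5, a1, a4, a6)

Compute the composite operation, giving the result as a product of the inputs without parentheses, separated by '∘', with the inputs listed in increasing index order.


a1 ∘ a2 ∘ a3 ∘ a4 ∘ a5 ∘ a6

Key point: w commutes, so take the a-inputs in any fixed order.
w(a2, a3) collapses to a2 ∘ a3
w(w(a2, a3), a5) collapses to a2 ∘ a3 ∘ a5
w(a4, a6) collapses to a4 ∘ a6
w(a1, w(a4, a6)) collapses to a1 ∘ a4 ∘ a6
w(w(w(a2, a3), a5), w(a1, w(a4, a6))) collapses to a2 ∘ a3 ∘ a5 ∘ a1 ∘ a4 ∘ a6
the factors in increasing index order: a1 ∘ a2 ∘ a3 ∘ a4 ∘ a5 ∘ a6


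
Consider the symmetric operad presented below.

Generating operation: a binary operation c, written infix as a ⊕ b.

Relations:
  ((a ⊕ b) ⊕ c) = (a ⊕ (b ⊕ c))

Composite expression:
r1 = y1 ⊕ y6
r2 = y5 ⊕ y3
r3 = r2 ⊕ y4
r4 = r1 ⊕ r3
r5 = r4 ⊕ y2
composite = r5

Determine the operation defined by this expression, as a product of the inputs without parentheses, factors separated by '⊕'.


y1 ⊕ y6 ⊕ y5 ⊕ y3 ⊕ y4 ⊕ y2

Under associativity of c, the answer is the y's in reading order.
(y1 ⊕ y6) spells out as y1 ⊕ y6
(y5 ⊕ y3) spells out as y5 ⊕ y3
((y5 ⊕ y3) ⊕ y4) spells out as y5 ⊕ y3 ⊕ y4
((y1 ⊕ y6) ⊕ ((y5 ⊕ y3) ⊕ y4)) spells out as y1 ⊕ y6 ⊕ y5 ⊕ y3 ⊕ y4
(((y1 ⊕ y6) ⊕ ((y5 ⊕ y3) ⊕ y4)) ⊕ y2) spells out as y1 ⊕ y6 ⊕ y5 ⊕ y3 ⊕ y4 ⊕ y2


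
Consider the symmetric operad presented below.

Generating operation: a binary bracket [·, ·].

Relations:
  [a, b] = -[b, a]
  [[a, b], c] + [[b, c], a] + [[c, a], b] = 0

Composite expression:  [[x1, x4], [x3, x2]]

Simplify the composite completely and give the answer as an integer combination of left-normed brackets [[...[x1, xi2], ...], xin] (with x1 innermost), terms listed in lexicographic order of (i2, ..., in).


-[[[x1, x4], x2], x3] + [[[x1, x4], x3], x2]

Expand each bracket as ab - ba; the x1-initial words give the coefficients.
Composite bracket: [[x1, x4], [x3, x2]]
Expanding via [a, b] = ab - ba: 8 signed words (2^3 = 8).
Only words starting with x1 matter:
  x1x4x2x3 appears with sign -1, giving the term -[[[x1, x4], x2], x3]
  x1x4x3x2 appears with sign +1, giving the term +[[[x1, x4], x3], x2]


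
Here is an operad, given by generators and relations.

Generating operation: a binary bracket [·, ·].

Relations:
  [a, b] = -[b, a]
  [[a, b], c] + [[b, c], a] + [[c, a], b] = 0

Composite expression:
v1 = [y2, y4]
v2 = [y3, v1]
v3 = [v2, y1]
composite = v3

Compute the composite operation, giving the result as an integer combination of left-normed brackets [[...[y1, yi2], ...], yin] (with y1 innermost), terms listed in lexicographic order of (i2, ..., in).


A multilinear Lie element is pinned by y1-initial words (y1 innermost).
Composite bracket: [[y3, [y2, y4]], y1]
Applying ab - ba throughout gives 8 signed words (2^3 = 8).
Keep just the words that open with y1:
  sign of y1y2y4y3 is +1, so it contributes +[[[y1, y2], y4], y3]
  sign of y1y3y2y4 is -1, so it contributes -[[[y1, y3], y2], y4]
  sign of y1y3y4y2 is +1, so it contributes +[[[y1, y3], y4], y2]
  sign of y1y4y2y3 is -1, so it contributes -[[[y1, y4], y2], y3]

[[[y1, y2], y4], y3] - [[[y1, y3], y2], y4] + [[[y1, y3], y4], y2] - [[[y1, y4], y2], y3]


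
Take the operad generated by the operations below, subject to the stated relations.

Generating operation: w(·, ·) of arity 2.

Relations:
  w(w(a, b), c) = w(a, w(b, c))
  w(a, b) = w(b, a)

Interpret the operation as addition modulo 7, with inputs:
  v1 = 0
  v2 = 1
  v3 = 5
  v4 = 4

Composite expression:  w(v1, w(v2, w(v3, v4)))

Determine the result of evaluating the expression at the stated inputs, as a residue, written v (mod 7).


w(v3, v4) = 2
w(v2, w(v3, v4)) = 3
w(v1, w(v2, w(v3, v4))) = 3

3 (mod 7)


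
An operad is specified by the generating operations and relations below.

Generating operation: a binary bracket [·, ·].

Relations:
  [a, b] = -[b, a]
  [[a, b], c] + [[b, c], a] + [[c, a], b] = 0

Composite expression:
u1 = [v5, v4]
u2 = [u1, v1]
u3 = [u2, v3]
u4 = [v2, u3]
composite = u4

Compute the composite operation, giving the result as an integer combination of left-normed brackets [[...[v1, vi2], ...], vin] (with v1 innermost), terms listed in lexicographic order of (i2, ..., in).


-[[[[v1, v4], v5], v3], v2] + [[[[v1, v5], v4], v3], v2]

Antisymmetry and Jacobi reduce to v1-anchored left-normed brackets.
Composite bracket: [v2, [[[v5, v4], v1], v3]]
Applying ab - ba throughout gives 16 signed words (2^4 = 16).
Words beginning with v1 determine it all:
  from v1v4v5v3v2, sign -1: term -[[[[v1, v4], v5], v3], v2]
  from v1v5v4v3v2, sign +1: term +[[[[v1, v5], v4], v3], v2]


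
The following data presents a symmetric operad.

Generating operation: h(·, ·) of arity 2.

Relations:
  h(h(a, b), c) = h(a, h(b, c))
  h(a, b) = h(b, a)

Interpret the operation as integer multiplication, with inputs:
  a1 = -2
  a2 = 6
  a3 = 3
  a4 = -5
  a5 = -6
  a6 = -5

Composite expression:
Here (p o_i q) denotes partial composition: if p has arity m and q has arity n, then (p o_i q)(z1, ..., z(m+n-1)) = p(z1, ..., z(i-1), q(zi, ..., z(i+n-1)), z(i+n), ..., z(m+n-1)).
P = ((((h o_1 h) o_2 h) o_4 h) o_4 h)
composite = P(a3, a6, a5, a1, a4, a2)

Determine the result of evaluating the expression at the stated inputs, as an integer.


h(a6, a5) = 30
h(a3, h(a6, a5)) = 90
h(a1, a4) = 10
h(h(a1, a4), a2) = 60
h(h(a3, h(a6, a5)), h(h(a1, a4), a2)) = 5400

5400


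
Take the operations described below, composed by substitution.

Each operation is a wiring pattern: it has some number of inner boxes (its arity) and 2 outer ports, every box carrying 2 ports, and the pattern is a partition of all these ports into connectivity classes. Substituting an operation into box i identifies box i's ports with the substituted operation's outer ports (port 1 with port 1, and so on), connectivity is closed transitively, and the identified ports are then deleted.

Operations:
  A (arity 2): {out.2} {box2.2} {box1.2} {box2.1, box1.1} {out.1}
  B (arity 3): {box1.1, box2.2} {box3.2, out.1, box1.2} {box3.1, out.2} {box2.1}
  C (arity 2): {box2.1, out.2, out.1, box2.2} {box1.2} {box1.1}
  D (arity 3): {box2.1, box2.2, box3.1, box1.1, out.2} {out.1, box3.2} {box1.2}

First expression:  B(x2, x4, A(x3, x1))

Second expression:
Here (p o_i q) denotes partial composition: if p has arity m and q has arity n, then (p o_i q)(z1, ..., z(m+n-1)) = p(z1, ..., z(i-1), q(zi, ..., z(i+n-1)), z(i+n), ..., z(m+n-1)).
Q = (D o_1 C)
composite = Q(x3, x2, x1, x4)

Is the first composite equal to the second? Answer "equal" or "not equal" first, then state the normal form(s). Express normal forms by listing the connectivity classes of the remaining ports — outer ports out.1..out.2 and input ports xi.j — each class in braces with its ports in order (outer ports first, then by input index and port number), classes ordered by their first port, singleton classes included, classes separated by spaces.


not equal: they reduce to {out.1, x2.2} {out.2} {x1.1, x3.1} {x1.2} {x2.1, x4.2} {x3.2} {x4.1} and {out.1, x4.2} {out.2, x1.1, x1.2, x2.1, x2.2, x4.1} {x3.1} {x3.2}

The first composite normalizes to {out.1, x2.2} {out.2} {x1.1, x3.1} {x1.2} {x2.1, x4.2} {x3.2} {x4.1}
The second composite normalizes to {out.1, x4.2} {out.2, x1.1, x1.2, x2.1, x2.2, x4.1} {x3.1} {x3.2}
The normal forms differ: not equal.


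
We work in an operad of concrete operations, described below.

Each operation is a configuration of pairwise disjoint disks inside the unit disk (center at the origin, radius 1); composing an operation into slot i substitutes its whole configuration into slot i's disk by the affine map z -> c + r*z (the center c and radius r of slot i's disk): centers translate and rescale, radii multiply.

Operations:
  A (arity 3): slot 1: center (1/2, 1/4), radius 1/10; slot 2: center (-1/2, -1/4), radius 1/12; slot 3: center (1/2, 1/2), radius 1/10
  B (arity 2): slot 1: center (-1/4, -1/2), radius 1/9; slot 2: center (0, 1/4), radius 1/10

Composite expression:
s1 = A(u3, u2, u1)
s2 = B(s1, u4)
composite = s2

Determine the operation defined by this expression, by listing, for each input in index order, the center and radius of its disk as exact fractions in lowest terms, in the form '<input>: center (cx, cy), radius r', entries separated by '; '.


u1: center (-7/36, -4/9), radius 1/90; u2: center (-11/36, -19/36), radius 1/108; u3: center (-7/36, -17/36), radius 1/90; u4: center (0, 1/4), radius 1/10

Affine substitution under B: radii multiply and u-centers shift.
tracing u3 down its 2-map path: center (-7/36, -17/36), radius 1/90
tracing u2 down its 2-map path: center (-11/36, -19/36), radius 1/108
tracing u1 down its 2-map path: center (-7/36, -4/9), radius 1/90
tracing u4 down its 1-map path: center (0, 1/4), radius 1/10
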